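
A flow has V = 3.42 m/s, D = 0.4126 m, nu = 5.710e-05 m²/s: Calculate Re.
Formula: Re = \frac{V D}{\nu}
Re = 3.42·0.4126/5.710e-05 = 24713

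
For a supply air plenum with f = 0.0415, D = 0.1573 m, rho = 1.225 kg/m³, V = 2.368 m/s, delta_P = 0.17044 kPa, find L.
Formula: \Delta P = f \frac{L}{D} \frac{\rho V^2}{2}
Substituting knowns: 0.17044 = 0.0415·(L/0.1573)·0.5·1.225·2.368²/1000
Solving for L: L = (0.17044·1000)·0.1573/(0.0415·0.5·1.225·2.368²) = 188.1 m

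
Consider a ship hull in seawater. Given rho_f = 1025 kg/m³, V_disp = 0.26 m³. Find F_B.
Formula: F_B = \rho_f g V_{disp}
F_B = 1025·9.81·0.26 = 2614 N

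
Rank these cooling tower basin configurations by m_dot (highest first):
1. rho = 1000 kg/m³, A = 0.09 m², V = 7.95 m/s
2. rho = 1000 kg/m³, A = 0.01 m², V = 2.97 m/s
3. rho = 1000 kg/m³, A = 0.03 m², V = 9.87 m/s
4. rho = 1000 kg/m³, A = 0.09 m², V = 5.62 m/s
Case 1: m_dot = 715.5 kg/s
Case 2: m_dot = 29.7 kg/s
Case 3: m_dot = 296.1 kg/s
Case 4: m_dot = 505.8 kg/s
Ranking (highest first): 1, 4, 3, 2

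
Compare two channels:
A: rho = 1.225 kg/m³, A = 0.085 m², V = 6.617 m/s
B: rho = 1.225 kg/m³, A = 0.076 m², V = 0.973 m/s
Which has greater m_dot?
m_dot(A) = 0.689 kg/s, m_dot(B) = 0.09059 kg/s. Answer: A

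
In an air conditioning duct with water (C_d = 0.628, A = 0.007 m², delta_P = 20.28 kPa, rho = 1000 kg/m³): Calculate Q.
Formula: Q = C_d A \sqrt{\frac{2 \Delta P}{\rho}}
Q = 0.628·0.007·√(2·(20.28·1000)/1000)·1000 = 28 L/s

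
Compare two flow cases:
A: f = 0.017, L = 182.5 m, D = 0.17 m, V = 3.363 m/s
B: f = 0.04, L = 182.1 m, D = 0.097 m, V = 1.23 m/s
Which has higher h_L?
h_L(A) = 10.52 m, h_L(B) = 5.79 m. Answer: A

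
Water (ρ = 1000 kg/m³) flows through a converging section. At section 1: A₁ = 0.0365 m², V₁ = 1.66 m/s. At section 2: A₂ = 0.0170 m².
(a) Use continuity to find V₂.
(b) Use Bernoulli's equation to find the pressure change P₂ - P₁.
(a) Continuity: A₁V₁=A₂V₂ -> V₂=A₁V₁/A₂=0.0365*1.66/0.0170=3.56 m/s
(b) Bernoulli: P₂-P₁=0.5*rho*(V₁^2-V₂^2)/1000=0.5*1000*(1.66^2-3.56^2)/1000=-4.959 kPa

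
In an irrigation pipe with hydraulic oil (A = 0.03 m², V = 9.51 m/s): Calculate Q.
Formula: Q = A V
Q = 0.03·9.51·1000 = 285.3 L/s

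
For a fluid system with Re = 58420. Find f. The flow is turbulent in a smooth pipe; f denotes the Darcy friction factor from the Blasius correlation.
Formula: f = \frac{0.316}{Re^{0.25}}
f = 0.316/58420^0.25 = 0.02033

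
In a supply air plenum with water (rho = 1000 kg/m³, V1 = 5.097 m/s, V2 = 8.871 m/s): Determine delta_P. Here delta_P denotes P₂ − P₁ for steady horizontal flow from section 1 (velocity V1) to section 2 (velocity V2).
Formula: \Delta P = \frac{1}{2} \rho (V_1^2 - V_2^2)
delta_P = 0.5·1000·(5.097² − 8.871²)/1000 = -26.36 kPa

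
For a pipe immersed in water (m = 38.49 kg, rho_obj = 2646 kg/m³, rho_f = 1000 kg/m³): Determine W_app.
Formula: W_{app} = mg\left(1 - \frac{\rho_f}{\rho_{obj}}\right)
W_app = 38.49·9.81·(1 − 1000/2646) = 234.9 N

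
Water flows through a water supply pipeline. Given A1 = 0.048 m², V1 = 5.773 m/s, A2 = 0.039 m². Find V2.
Formula: V_2 = \frac{A_1 V_1}{A_2}
V2 = 0.048·5.773/0.039 = 7.105 m/s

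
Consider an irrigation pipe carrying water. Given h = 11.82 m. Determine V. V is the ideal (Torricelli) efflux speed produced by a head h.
Formula: V = \sqrt{2 g h}
V = √(2·9.81·11.82) = 15.23 m/s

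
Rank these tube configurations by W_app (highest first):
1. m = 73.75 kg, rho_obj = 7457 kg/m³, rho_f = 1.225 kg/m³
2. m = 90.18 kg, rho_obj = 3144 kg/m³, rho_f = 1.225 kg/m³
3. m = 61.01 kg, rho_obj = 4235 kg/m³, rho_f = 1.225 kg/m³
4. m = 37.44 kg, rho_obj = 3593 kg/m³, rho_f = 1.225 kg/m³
Case 1: W_app = 723.4 N
Case 2: W_app = 884.3 N
Case 3: W_app = 598.3 N
Case 4: W_app = 367.2 N
Ranking (highest first): 2, 1, 3, 4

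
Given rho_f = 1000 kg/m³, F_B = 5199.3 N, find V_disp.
Formula: F_B = \rho_f g V_{disp}
Substituting knowns: 5199.3 = 1000·9.81·V_disp
Solving for V_disp: V_disp = 5199.3/(1000·9.81) = 0.53 m³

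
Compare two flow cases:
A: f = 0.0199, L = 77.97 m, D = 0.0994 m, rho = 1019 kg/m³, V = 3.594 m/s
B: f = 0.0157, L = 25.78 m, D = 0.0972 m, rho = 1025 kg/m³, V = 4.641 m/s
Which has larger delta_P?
delta_P(A) = 102.7 kPa, delta_P(B) = 45.97 kPa. Answer: A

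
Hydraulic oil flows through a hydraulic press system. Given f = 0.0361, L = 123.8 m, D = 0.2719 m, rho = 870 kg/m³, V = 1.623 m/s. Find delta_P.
Formula: \Delta P = f \frac{L}{D} \frac{\rho V^2}{2}
delta_P = 0.0361·(123.8/0.2719)·0.5·870·1.623²/1000 = 18.83 kPa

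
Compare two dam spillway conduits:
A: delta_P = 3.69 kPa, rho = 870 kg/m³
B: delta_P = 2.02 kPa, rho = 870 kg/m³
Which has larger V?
V(A) = 2.913 m/s, V(B) = 2.155 m/s. Answer: A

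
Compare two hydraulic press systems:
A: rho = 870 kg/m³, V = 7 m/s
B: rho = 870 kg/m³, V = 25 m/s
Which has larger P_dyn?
P_dyn(A) = 21.32 kPa, P_dyn(B) = 271.9 kPa. Answer: B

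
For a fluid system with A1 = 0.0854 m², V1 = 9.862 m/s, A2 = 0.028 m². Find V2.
Formula: V_2 = \frac{A_1 V_1}{A_2}
V2 = 0.0854·9.862/0.028 = 30.08 m/s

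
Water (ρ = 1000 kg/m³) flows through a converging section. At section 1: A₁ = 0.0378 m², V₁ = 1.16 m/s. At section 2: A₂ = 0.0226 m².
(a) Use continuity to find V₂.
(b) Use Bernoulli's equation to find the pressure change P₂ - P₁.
(a) Continuity: A₁V₁=A₂V₂ -> V₂=A₁V₁/A₂=0.0378*1.16/0.0226=1.94 m/s
(b) Bernoulli: P₂-P₁=0.5*rho*(V₁^2-V₂^2)/1000=0.5*1000*(1.16^2-1.94^2)/1000=-1.209 kPa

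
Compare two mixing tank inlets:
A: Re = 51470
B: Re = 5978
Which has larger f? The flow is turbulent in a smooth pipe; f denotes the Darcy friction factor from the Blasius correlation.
f(A) = 0.02098, f(B) = 0.03594. Answer: B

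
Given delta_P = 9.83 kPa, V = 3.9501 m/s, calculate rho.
Formula: V = \sqrt{\frac{2 \Delta P}{\rho}}
Substituting knowns: 3.9501 = √(2·(9.83·1000)/rho)
Solving for rho: rho = 2·(9.83·1000)/3.9501² = 1260 kg/m³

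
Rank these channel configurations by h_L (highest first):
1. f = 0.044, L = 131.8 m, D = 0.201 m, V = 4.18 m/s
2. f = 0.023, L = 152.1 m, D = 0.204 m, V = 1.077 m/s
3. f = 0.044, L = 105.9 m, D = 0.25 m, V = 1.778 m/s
Case 1: h_L = 25.69 m
Case 2: h_L = 1.014 m
Case 3: h_L = 3.003 m
Ranking (highest first): 1, 3, 2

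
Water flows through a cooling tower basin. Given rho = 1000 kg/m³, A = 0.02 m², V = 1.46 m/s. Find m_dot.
Formula: \dot{m} = \rho A V
m_dot = 1000·0.02·1.46 = 29.2 kg/s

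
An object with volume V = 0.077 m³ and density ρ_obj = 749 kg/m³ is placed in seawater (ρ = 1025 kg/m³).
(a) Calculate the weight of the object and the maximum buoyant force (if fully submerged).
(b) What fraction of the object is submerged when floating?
(a) W=rho_obj*g*V=749*9.81*0.077=565.8 N; F_B(max)=rho*g*V=1025*9.81*0.077=774.3 N
(b) Floating fraction=rho_obj/rho=749/1025=0.731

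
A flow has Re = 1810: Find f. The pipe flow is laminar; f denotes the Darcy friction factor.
Formula: f = \frac{64}{Re}
f = 64/1810 = 0.03536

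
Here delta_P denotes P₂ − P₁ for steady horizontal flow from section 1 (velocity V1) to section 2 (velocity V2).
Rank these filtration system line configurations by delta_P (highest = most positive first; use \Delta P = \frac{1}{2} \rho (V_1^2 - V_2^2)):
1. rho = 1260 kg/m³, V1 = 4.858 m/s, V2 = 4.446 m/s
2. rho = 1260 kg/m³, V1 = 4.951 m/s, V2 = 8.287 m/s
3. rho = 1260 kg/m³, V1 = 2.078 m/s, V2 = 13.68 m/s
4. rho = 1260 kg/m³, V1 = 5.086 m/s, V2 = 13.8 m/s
Case 1: delta_P = 2.415 kPa
Case 2: delta_P = -27.82 kPa
Case 3: delta_P = -115.2 kPa
Case 4: delta_P = -103.7 kPa
Ranking (highest first): 1, 2, 4, 3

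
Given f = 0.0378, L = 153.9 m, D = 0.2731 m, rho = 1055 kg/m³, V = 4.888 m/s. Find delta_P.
Formula: \Delta P = f \frac{L}{D} \frac{\rho V^2}{2}
delta_P = 0.0378·(153.9/0.2731)·0.5·1055·4.888²/1000 = 268.5 kPa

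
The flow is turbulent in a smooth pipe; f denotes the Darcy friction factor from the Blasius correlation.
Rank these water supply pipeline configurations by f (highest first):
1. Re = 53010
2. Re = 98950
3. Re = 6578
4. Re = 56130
Case 1: f = 0.02083
Case 2: f = 0.01782
Case 3: f = 0.03509
Case 4: f = 0.02053
Ranking (highest first): 3, 1, 4, 2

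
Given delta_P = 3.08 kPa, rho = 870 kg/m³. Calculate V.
Formula: V = \sqrt{\frac{2 \Delta P}{\rho}}
V = √(2·(3.08·1000)/870) = 2.661 m/s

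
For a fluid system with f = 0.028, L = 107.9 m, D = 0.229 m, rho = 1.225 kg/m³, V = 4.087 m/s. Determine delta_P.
Formula: \Delta P = f \frac{L}{D} \frac{\rho V^2}{2}
delta_P = 0.028·(107.9/0.229)·0.5·1.225·4.087²/1000 = 0.135 kPa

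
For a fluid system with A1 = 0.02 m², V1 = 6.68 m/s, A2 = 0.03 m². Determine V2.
Formula: V_2 = \frac{A_1 V_1}{A_2}
V2 = 0.02·6.68/0.03 = 4.453 m/s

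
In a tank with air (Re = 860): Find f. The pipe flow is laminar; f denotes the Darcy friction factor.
Formula: f = \frac{64}{Re}
f = 64/860 = 0.07442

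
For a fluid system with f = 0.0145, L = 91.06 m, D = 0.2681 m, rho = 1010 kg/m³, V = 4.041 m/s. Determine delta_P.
Formula: \Delta P = f \frac{L}{D} \frac{\rho V^2}{2}
delta_P = 0.0145·(91.06/0.2681)·0.5·1010·4.041²/1000 = 40.61 kPa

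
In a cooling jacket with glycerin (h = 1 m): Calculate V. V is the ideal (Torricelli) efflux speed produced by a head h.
Formula: V = \sqrt{2 g h}
V = √(2·9.81·1) = 4.429 m/s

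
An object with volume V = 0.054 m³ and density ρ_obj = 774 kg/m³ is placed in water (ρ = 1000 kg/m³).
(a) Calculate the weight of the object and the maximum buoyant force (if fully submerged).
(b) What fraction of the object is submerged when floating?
(a) W=rho_obj*g*V=774*9.81*0.054=410.0 N; F_B(max)=rho*g*V=1000*9.81*0.054=529.7 N
(b) Floating fraction=rho_obj/rho=774/1000=0.774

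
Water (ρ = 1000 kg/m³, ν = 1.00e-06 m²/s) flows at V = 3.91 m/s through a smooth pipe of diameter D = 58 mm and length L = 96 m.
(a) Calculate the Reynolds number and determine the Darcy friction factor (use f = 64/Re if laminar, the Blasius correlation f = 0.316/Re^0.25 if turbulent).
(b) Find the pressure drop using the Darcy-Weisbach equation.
(a) Re = V·D/ν = 3.91·0.058/1.00e-06 = 226780 → turbulent (Re > 4000); f = 0.316/Re^0.25 = 0.316/226780^0.25 = 0.014481 (Blasius is strictly valid for Re ≲ 1e5; used here as the smooth-pipe estimate the problem specifies)
(b) Darcy-Weisbach: ΔP = f·(L/D)·½ρV²/1000 = 0.014481·(96/0.058)·½·1000·3.91²/1000 = 183.2 kPa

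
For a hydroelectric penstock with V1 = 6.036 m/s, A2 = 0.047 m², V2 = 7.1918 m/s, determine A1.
Formula: V_2 = \frac{A_1 V_1}{A_2}
Substituting knowns: 7.1918 = A1·6.036/0.047
Solving for A1: A1 = 7.1918·0.047/6.036 = 0.056 m²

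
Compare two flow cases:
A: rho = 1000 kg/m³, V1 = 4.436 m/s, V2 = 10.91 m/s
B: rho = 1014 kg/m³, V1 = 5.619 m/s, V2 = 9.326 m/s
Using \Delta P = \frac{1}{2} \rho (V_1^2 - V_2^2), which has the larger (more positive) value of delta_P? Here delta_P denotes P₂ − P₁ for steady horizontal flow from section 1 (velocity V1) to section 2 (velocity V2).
delta_P(A) = -49.68 kPa, delta_P(B) = -28.09 kPa. Answer: B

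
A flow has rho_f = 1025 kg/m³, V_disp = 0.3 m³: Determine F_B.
Formula: F_B = \rho_f g V_{disp}
F_B = 1025·9.81·0.3 = 3017 N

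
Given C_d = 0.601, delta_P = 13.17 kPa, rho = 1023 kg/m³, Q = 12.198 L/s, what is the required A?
Formula: Q = C_d A \sqrt{\frac{2 \Delta P}{\rho}}
Substituting knowns: 12.198 = 0.601·A·√(2·(13.17·1000)/1023)·1000
Solving for A: A = (12.198/1000)/(0.601·√(2·(13.17·1000)/1023)) = 0.004 m²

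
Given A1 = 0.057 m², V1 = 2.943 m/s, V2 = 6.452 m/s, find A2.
Formula: V_2 = \frac{A_1 V_1}{A_2}
Substituting knowns: 6.452 = 0.057·2.943/A2
Solving for A2: A2 = 0.057·2.943/6.452 = 0.026 m²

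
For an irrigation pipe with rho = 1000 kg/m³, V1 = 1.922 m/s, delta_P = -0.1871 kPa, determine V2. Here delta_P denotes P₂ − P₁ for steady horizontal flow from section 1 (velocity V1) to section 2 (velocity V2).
Formula: \Delta P = \frac{1}{2} \rho (V_1^2 - V_2^2)
Substituting knowns: -0.1871 = 0.5·1000·(1.922² − V2²)/1000
Solving for V2: V2 = √(1.922² − 2·(-0.1871·1000)/1000) = 2.017 m/s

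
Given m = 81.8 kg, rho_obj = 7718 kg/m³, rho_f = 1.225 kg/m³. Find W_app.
Formula: W_{app} = mg\left(1 - \frac{\rho_f}{\rho_{obj}}\right)
W_app = 81.8·9.81·(1 − 1.225/7718) = 802.3 N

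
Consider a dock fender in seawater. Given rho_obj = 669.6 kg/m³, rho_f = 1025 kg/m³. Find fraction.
Formula: f_{sub} = \frac{\rho_{obj}}{\rho_f}
fraction = 669.6/1025 = 0.6533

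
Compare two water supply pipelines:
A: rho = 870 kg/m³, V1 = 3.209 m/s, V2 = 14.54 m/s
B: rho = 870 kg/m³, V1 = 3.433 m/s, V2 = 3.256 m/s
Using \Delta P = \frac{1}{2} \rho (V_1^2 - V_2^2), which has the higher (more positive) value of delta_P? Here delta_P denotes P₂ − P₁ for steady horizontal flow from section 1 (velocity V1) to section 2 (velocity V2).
delta_P(A) = -87.48 kPa, delta_P(B) = 0.515 kPa. Answer: B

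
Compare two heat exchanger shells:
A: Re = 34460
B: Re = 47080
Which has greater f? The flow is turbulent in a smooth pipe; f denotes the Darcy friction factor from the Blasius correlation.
f(A) = 0.02319, f(B) = 0.02145. Answer: A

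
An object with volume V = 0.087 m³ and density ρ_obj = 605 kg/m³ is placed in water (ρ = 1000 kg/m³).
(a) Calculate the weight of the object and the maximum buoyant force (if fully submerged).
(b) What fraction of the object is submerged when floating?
(a) W=rho_obj*g*V=605*9.81*0.087=516.3 N; F_B(max)=rho*g*V=1000*9.81*0.087=853.5 N
(b) Floating fraction=rho_obj/rho=605/1000=0.605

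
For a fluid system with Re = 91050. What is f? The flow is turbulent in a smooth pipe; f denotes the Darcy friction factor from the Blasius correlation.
Formula: f = \frac{0.316}{Re^{0.25}}
f = 0.316/91050^0.25 = 0.01819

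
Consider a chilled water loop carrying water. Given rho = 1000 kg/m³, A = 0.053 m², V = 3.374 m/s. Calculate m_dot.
Formula: \dot{m} = \rho A V
m_dot = 1000·0.053·3.374 = 178.8 kg/s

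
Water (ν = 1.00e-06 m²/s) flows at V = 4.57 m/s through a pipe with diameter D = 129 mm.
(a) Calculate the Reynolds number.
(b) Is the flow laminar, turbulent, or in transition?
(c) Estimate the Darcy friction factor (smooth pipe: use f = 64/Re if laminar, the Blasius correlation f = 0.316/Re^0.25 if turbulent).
(a) Re = V·D/ν = 4.57·0.129/1.00e-06 = 589530
(b) Flow regime: turbulent (Re > 4000)
(c) Friction factor: f = 0.316/Re^0.25 = 0.316/589530^0.25 = 0.0114 (Blasius is strictly valid for Re ≲ 1e5; used here as the smooth-pipe estimate the problem specifies)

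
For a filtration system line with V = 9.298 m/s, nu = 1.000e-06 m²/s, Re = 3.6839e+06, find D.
Formula: Re = \frac{V D}{\nu}
Substituting knowns: 3.6839e+06 = 9.298·D/1.000e-06
Solving for D: D = 3.6839e+06·1.000e-06/9.298 = 0.3962 m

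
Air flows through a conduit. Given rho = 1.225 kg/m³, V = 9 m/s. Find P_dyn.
Formula: P_{dyn} = \frac{1}{2} \rho V^2
P_dyn = 0.5·1.225·9²/1000 = 0.04961 kPa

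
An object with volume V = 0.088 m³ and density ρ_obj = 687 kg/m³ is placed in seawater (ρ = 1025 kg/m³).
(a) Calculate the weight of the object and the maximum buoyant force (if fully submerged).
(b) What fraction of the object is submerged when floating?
(a) W=rho_obj*g*V=687*9.81*0.088=593.1 N; F_B(max)=rho*g*V=1025*9.81*0.088=884.9 N
(b) Floating fraction=rho_obj/rho=687/1025=0.670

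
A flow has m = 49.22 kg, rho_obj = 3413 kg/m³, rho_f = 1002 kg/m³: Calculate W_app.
Formula: W_{app} = mg\left(1 - \frac{\rho_f}{\rho_{obj}}\right)
W_app = 49.22·9.81·(1 − 1002/3413) = 341.1 N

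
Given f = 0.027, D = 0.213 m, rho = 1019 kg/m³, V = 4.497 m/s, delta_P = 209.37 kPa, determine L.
Formula: \Delta P = f \frac{L}{D} \frac{\rho V^2}{2}
Substituting knowns: 209.37 = 0.027·(L/0.213)·0.5·1019·4.497²/1000
Solving for L: L = (209.37·1000)·0.213/(0.027·0.5·1019·4.497²) = 160.3 m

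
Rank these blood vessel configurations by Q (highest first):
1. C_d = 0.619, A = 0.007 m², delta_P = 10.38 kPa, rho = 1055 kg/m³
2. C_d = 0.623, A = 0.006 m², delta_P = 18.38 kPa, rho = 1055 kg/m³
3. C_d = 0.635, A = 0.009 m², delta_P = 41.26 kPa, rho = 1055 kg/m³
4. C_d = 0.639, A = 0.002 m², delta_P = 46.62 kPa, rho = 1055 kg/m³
Case 1: Q = 19.22 L/s
Case 2: Q = 22.06 L/s
Case 3: Q = 50.54 L/s
Case 4: Q = 12.01 L/s
Ranking (highest first): 3, 2, 1, 4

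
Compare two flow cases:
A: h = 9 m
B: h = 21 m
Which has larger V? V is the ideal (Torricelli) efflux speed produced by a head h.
V(A) = 13.29 m/s, V(B) = 20.3 m/s. Answer: B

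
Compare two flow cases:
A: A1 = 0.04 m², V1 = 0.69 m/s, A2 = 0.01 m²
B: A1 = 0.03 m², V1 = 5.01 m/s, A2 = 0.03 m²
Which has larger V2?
V2(A) = 2.76 m/s, V2(B) = 5.01 m/s. Answer: B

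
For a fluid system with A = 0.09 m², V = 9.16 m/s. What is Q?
Formula: Q = A V
Q = 0.09·9.16·1000 = 824.4 L/s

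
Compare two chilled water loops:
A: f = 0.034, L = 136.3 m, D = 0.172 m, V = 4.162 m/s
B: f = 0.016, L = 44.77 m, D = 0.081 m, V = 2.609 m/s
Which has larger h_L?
h_L(A) = 23.79 m, h_L(B) = 3.068 m. Answer: A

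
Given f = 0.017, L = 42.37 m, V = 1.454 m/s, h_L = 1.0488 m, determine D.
Formula: h_L = f \frac{L}{D} \frac{V^2}{2g}
Substituting knowns: 1.0488 = 0.017·(42.37/D)·1.454²/(2·9.81)
Solving for D: D = 0.017·42.37·1.454²/(2·9.81·1.0488) = 0.074 m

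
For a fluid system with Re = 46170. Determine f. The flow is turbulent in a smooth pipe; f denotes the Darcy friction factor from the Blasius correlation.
Formula: f = \frac{0.316}{Re^{0.25}}
f = 0.316/46170^0.25 = 0.02156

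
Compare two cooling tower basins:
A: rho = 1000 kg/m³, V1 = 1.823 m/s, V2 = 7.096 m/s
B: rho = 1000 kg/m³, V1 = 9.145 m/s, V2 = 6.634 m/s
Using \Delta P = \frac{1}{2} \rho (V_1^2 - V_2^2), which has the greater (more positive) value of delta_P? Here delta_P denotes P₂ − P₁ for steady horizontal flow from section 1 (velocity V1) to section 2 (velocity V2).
delta_P(A) = -23.51 kPa, delta_P(B) = 19.81 kPa. Answer: B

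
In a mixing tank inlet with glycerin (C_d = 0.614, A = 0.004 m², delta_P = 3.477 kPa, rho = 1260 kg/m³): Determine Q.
Formula: Q = C_d A \sqrt{\frac{2 \Delta P}{\rho}}
Q = 0.614·0.004·√(2·(3.477·1000)/1260)·1000 = 5.77 L/s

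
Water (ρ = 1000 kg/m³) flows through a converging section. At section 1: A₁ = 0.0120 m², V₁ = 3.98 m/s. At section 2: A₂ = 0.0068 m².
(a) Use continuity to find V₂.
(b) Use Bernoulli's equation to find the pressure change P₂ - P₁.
(a) Continuity: A₁V₁=A₂V₂ -> V₂=A₁V₁/A₂=0.0120*3.98/0.0068=7.02 m/s
(b) Bernoulli: P₂-P₁=0.5*rho*(V₁^2-V₂^2)/1000=0.5*1000*(3.98^2-7.02^2)/1000=-16.72 kPa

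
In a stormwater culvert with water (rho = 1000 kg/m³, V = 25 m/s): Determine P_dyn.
Formula: P_{dyn} = \frac{1}{2} \rho V^2
P_dyn = 0.5·1000·25²/1000 = 312.5 kPa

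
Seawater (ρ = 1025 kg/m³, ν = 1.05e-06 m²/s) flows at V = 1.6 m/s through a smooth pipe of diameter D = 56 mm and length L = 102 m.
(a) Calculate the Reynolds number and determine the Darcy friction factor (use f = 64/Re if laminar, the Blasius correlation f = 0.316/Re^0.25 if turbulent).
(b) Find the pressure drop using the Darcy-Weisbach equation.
(a) Re = V·D/ν = 1.6·0.056/1.05e-06 = 85333 → turbulent (Re > 4000); f = 0.316/Re^0.25 = 0.316/85333^0.25 = 0.018489
(b) Darcy-Weisbach: ΔP = f·(L/D)·½ρV²/1000 = 0.018489·(102/0.056)·½·1025·1.6²/1000 = 44.18 kPa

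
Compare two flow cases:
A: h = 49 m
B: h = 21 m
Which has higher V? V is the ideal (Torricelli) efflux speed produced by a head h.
V(A) = 31.01 m/s, V(B) = 20.3 m/s. Answer: A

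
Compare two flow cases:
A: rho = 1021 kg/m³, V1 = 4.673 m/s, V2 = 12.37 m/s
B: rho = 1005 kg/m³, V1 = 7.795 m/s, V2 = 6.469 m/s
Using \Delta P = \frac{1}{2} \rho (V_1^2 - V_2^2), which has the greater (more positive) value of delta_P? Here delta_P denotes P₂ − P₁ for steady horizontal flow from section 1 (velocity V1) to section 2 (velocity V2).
delta_P(A) = -66.97 kPa, delta_P(B) = 9.504 kPa. Answer: B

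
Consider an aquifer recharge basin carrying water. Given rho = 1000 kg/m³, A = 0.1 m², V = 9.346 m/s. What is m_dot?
Formula: \dot{m} = \rho A V
m_dot = 1000·0.1·9.346 = 934.6 kg/s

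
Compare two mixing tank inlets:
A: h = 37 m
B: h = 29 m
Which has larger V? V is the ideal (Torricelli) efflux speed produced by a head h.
V(A) = 26.94 m/s, V(B) = 23.85 m/s. Answer: A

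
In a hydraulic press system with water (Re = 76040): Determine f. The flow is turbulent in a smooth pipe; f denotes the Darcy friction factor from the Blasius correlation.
Formula: f = \frac{0.316}{Re^{0.25}}
f = 0.316/76040^0.25 = 0.01903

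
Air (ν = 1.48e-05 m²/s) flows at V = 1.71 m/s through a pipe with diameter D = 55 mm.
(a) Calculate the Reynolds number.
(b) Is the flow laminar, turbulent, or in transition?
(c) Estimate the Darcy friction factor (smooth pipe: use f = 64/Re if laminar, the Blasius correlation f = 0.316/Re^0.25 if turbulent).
(a) Re = V·D/ν = 1.71·0.055/1.48e-05 = 6354.7
(b) Flow regime: turbulent (Re > 4000)
(c) Friction factor: f = 0.316/Re^0.25 = 0.316/6354.7^0.25 = 0.03539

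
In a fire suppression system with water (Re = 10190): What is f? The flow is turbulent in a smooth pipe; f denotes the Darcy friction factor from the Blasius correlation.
Formula: f = \frac{0.316}{Re^{0.25}}
f = 0.316/10190^0.25 = 0.03145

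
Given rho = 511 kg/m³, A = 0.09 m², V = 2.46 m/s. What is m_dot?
Formula: \dot{m} = \rho A V
m_dot = 511·0.09·2.46 = 113.1 kg/s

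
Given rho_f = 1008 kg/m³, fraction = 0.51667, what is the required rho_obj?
Formula: f_{sub} = \frac{\rho_{obj}}{\rho_f}
Substituting knowns: 0.51667 = rho_obj/1008
Solving for rho_obj: rho_obj = 0.51667·1008 = 520.8 kg/m³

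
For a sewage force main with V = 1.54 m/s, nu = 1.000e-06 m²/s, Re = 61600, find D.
Formula: Re = \frac{V D}{\nu}
Substituting knowns: 61600 = 1.54·D/1.000e-06
Solving for D: D = 61600·1.000e-06/1.54 = 0.04 m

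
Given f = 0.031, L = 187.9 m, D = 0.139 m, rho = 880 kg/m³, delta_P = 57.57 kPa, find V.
Formula: \Delta P = f \frac{L}{D} \frac{\rho V^2}{2}
Substituting knowns: 57.57 = 0.031·(187.9/0.139)·0.5·880·V²/1000
Solving for V: V = √((57.57·1000)/(0.031·(187.9/0.139)·0.5·880)) = 1.767 m/s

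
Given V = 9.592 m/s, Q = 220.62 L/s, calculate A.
Formula: Q = A V
Substituting knowns: 220.62 = A·9.592·1000
Solving for A: A = (220.62/1000)/9.592 = 0.023 m²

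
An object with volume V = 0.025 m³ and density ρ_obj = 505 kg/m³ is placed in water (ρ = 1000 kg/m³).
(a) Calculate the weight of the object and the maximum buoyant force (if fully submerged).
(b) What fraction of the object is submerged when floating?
(a) W=rho_obj*g*V=505*9.81*0.025=123.9 N; F_B(max)=rho*g*V=1000*9.81*0.025=245.2 N
(b) Floating fraction=rho_obj/rho=505/1000=0.505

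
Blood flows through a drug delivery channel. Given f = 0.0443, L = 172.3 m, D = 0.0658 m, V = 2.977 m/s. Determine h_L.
Formula: h_L = f \frac{L}{D} \frac{V^2}{2g}
h_L = 0.0443·(172.3/0.0658)·2.977²/(2·9.81) = 52.4 m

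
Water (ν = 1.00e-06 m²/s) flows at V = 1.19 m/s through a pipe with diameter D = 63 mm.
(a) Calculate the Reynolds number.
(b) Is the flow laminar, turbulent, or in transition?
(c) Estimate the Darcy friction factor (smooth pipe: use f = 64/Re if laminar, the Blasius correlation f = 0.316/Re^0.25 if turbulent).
(a) Re = V·D/ν = 1.19·0.063/1.00e-06 = 74970
(b) Flow regime: turbulent (Re > 4000)
(c) Friction factor: f = 0.316/Re^0.25 = 0.316/74970^0.25 = 0.0191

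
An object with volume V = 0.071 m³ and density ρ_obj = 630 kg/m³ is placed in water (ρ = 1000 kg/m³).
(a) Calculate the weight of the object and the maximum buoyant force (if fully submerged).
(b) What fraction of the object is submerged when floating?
(a) W=rho_obj*g*V=630*9.81*0.071=438.8 N; F_B(max)=rho*g*V=1000*9.81*0.071=696.5 N
(b) Floating fraction=rho_obj/rho=630/1000=0.630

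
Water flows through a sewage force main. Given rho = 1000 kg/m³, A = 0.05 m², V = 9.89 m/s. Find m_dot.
Formula: \dot{m} = \rho A V
m_dot = 1000·0.05·9.89 = 494.5 kg/s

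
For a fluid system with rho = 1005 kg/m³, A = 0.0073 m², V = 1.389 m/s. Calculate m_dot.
Formula: \dot{m} = \rho A V
m_dot = 1005·0.0073·1.389 = 10.19 kg/s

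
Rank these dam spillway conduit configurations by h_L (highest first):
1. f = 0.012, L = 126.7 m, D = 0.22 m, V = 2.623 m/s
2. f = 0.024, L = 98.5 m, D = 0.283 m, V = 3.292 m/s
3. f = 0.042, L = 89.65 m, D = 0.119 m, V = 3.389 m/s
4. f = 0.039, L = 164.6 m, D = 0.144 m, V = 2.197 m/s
Case 1: h_L = 2.423 m
Case 2: h_L = 4.614 m
Case 3: h_L = 18.52 m
Case 4: h_L = 10.97 m
Ranking (highest first): 3, 4, 2, 1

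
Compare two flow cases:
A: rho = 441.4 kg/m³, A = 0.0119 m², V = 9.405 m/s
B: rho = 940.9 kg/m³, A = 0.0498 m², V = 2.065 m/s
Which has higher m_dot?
m_dot(A) = 49.4 kg/s, m_dot(B) = 96.76 kg/s. Answer: B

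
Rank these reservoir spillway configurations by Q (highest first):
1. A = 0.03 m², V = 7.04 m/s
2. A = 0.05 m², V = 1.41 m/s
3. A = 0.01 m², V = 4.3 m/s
Case 1: Q = 211.2 L/s
Case 2: Q = 70.5 L/s
Case 3: Q = 43 L/s
Ranking (highest first): 1, 2, 3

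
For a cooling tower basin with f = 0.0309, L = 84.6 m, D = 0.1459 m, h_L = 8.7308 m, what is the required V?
Formula: h_L = f \frac{L}{D} \frac{V^2}{2g}
Substituting knowns: 8.7308 = 0.0309·(84.6/0.1459)·V²/(2·9.81)
Solving for V: V = √(8.7308·2·9.81/(0.0309·(84.6/0.1459))) = 3.092 m/s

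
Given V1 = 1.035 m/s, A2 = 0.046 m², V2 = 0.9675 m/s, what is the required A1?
Formula: V_2 = \frac{A_1 V_1}{A_2}
Substituting knowns: 0.9675 = A1·1.035/0.046
Solving for A1: A1 = 0.9675·0.046/1.035 = 0.043 m²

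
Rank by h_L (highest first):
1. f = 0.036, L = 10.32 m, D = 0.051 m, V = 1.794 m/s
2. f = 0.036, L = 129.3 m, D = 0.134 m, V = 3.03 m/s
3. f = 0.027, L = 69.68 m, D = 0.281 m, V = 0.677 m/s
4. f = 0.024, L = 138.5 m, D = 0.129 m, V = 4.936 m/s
Case 1: h_L = 1.195 m
Case 2: h_L = 16.25 m
Case 3: h_L = 0.1564 m
Case 4: h_L = 32 m
Ranking (highest first): 4, 2, 1, 3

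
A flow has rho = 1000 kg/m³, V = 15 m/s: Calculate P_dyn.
Formula: P_{dyn} = \frac{1}{2} \rho V^2
P_dyn = 0.5·1000·15²/1000 = 112.5 kPa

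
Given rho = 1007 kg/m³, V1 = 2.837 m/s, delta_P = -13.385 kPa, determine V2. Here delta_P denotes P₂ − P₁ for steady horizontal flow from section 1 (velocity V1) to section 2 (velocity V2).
Formula: \Delta P = \frac{1}{2} \rho (V_1^2 - V_2^2)
Substituting knowns: -13.385 = 0.5·1007·(2.837² − V2²)/1000
Solving for V2: V2 = √(2.837² − 2·(-13.385·1000)/1007) = 5.885 m/s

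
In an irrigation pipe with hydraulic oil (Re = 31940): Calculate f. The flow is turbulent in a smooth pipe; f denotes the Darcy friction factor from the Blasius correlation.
Formula: f = \frac{0.316}{Re^{0.25}}
f = 0.316/31940^0.25 = 0.02364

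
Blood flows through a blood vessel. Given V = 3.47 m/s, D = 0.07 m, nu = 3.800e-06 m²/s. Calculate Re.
Formula: Re = \frac{V D}{\nu}
Re = 3.47·0.07/3.800e-06 = 63921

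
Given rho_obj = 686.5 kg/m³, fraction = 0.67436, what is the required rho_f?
Formula: f_{sub} = \frac{\rho_{obj}}{\rho_f}
Substituting knowns: 0.67436 = 686.5/rho_f
Solving for rho_f: rho_f = 686.5/0.67436 = 1018 kg/m³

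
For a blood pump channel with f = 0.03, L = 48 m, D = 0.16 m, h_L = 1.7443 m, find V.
Formula: h_L = f \frac{L}{D} \frac{V^2}{2g}
Substituting knowns: 1.7443 = 0.03·(48/0.16)·V²/(2·9.81)
Solving for V: V = √(1.7443·2·9.81/(0.03·(48/0.16))) = 1.95 m/s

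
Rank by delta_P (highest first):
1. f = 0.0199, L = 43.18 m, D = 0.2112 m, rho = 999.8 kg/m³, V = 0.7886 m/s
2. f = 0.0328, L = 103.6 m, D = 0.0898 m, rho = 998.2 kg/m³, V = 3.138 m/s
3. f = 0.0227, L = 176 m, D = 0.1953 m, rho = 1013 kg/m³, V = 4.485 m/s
Case 1: delta_P = 1.265 kPa
Case 2: delta_P = 186 kPa
Case 3: delta_P = 208.4 kPa
Ranking (highest first): 3, 2, 1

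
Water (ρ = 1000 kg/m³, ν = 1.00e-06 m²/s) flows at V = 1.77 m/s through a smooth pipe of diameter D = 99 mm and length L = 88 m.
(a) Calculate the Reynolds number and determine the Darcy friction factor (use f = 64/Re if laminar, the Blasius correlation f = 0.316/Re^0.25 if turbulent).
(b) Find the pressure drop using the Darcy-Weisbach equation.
(a) Re = V·D/ν = 1.77·0.099/1.00e-06 = 175230 → turbulent (Re > 4000); f = 0.316/Re^0.25 = 0.316/175230^0.25 = 0.015445 (Blasius is strictly valid for Re ≲ 1e5; used here as the smooth-pipe estimate the problem specifies)
(b) Darcy-Weisbach: ΔP = f·(L/D)·½ρV²/1000 = 0.015445·(88/0.099)·½·1000·1.77²/1000 = 21.51 kPa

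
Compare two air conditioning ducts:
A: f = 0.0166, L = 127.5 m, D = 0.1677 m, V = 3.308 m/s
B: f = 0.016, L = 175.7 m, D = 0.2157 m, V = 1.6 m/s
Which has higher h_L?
h_L(A) = 7.039 m, h_L(B) = 1.701 m. Answer: A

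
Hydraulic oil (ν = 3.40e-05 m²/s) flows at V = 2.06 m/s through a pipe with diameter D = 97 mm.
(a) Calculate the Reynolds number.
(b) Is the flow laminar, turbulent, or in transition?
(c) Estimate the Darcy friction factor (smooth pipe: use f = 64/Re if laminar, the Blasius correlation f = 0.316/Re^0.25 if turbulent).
(a) Re = V·D/ν = 2.06·0.097/3.40e-05 = 5877.1
(b) Flow regime: turbulent (Re > 4000)
(c) Friction factor: f = 0.316/Re^0.25 = 0.316/5877.1^0.25 = 0.03609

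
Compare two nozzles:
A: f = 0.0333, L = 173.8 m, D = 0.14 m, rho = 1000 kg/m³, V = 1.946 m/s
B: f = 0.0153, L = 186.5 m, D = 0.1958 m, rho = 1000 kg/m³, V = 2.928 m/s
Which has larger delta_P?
delta_P(A) = 78.27 kPa, delta_P(B) = 62.47 kPa. Answer: A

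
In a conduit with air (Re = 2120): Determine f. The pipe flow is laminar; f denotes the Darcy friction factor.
Formula: f = \frac{64}{Re}
f = 64/2120 = 0.03019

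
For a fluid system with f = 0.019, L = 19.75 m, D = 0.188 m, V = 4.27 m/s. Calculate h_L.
Formula: h_L = f \frac{L}{D} \frac{V^2}{2g}
h_L = 0.019·(19.75/0.188)·4.27²/(2·9.81) = 1.855 m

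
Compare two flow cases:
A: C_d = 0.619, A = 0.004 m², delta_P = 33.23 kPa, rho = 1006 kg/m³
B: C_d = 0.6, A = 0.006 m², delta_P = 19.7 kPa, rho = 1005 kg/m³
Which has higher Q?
Q(A) = 20.12 L/s, Q(B) = 22.54 L/s. Answer: B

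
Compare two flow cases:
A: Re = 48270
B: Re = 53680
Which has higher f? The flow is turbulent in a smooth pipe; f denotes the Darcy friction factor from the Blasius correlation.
f(A) = 0.02132, f(B) = 0.02076. Answer: A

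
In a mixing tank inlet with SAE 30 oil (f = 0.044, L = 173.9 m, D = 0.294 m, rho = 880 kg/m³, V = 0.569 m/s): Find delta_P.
Formula: \Delta P = f \frac{L}{D} \frac{\rho V^2}{2}
delta_P = 0.044·(173.9/0.294)·0.5·880·0.569²/1000 = 3.708 kPa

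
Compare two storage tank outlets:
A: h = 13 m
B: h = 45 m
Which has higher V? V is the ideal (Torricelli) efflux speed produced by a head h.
V(A) = 15.97 m/s, V(B) = 29.71 m/s. Answer: B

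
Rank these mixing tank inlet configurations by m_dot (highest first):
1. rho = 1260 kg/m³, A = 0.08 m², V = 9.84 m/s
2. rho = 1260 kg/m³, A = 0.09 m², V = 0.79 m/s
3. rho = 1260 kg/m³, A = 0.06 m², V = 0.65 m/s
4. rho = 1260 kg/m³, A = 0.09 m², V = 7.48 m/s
Case 1: m_dot = 991.9 kg/s
Case 2: m_dot = 89.59 kg/s
Case 3: m_dot = 49.14 kg/s
Case 4: m_dot = 848.2 kg/s
Ranking (highest first): 1, 4, 2, 3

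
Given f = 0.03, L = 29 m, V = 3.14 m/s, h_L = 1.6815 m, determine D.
Formula: h_L = f \frac{L}{D} \frac{V^2}{2g}
Substituting knowns: 1.6815 = 0.03·(29/D)·3.14²/(2·9.81)
Solving for D: D = 0.03·29·3.14²/(2·9.81·1.6815) = 0.26 m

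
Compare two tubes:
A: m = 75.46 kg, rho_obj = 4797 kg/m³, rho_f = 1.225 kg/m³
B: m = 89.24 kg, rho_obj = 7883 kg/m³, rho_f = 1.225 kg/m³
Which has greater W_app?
W_app(A) = 740.1 N, W_app(B) = 875.3 N. Answer: B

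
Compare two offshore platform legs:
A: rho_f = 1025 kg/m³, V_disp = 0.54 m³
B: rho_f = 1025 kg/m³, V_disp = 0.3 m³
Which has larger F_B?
F_B(A) = 5430 N, F_B(B) = 3017 N. Answer: A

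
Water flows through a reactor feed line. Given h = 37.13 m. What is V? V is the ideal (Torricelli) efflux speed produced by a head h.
Formula: V = \sqrt{2 g h}
V = √(2·9.81·37.13) = 26.99 m/s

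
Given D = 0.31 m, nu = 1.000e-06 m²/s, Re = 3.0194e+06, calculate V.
Formula: Re = \frac{V D}{\nu}
Substituting knowns: 3.0194e+06 = V·0.31/1.000e-06
Solving for V: V = 3.0194e+06·1.000e-06/0.31 = 9.74 m/s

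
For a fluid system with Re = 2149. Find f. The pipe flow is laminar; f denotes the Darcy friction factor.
Formula: f = \frac{64}{Re}
f = 64/2149 = 0.02978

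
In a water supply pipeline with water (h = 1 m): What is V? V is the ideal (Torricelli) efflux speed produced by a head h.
Formula: V = \sqrt{2 g h}
V = √(2·9.81·1) = 4.429 m/s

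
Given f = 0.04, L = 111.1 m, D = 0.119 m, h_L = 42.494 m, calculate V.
Formula: h_L = f \frac{L}{D} \frac{V^2}{2g}
Substituting knowns: 42.494 = 0.04·(111.1/0.119)·V²/(2·9.81)
Solving for V: V = √(42.494·2·9.81/(0.04·(111.1/0.119))) = 4.725 m/s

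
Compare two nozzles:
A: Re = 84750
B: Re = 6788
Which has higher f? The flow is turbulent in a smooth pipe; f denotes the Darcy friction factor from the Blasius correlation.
f(A) = 0.01852, f(B) = 0.03481. Answer: B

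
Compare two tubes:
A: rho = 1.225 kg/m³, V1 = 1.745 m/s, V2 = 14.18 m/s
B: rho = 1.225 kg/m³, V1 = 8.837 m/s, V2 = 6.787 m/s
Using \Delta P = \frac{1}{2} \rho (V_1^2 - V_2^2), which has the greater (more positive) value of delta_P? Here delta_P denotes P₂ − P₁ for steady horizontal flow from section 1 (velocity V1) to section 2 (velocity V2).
delta_P(A) = -0.1213 kPa, delta_P(B) = 0.01962 kPa. Answer: B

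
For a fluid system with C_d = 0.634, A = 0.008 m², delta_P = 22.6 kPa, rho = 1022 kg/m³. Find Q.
Formula: Q = C_d A \sqrt{\frac{2 \Delta P}{\rho}}
Q = 0.634·0.008·√(2·(22.6·1000)/1022)·1000 = 33.73 L/s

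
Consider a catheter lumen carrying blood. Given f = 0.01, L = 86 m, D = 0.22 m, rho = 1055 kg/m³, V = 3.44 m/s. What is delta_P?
Formula: \Delta P = f \frac{L}{D} \frac{\rho V^2}{2}
delta_P = 0.01·(86/0.22)·0.5·1055·3.44²/1000 = 24.4 kPa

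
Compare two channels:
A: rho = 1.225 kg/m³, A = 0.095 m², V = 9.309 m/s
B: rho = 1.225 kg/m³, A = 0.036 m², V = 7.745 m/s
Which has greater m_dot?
m_dot(A) = 1.083 kg/s, m_dot(B) = 0.3416 kg/s. Answer: A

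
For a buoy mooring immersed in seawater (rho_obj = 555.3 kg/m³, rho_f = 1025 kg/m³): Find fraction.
Formula: f_{sub} = \frac{\rho_{obj}}{\rho_f}
fraction = 555.3/1025 = 0.5418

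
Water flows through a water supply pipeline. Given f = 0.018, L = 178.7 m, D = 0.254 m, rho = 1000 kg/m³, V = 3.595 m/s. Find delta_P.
Formula: \Delta P = f \frac{L}{D} \frac{\rho V^2}{2}
delta_P = 0.018·(178.7/0.254)·0.5·1000·3.595²/1000 = 81.83 kPa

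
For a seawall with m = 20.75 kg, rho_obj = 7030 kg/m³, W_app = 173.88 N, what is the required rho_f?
Formula: W_{app} = mg\left(1 - \frac{\rho_f}{\rho_{obj}}\right)
Substituting knowns: 173.88 = 20.75·9.81·(1 − rho_f/7030)
Solving for rho_f: rho_f = 7030·(1 − 173.88/(20.75·9.81)) = 1025 kg/m³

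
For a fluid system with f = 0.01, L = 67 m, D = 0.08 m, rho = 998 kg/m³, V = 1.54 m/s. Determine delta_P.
Formula: \Delta P = f \frac{L}{D} \frac{\rho V^2}{2}
delta_P = 0.01·(67/0.08)·0.5·998·1.54²/1000 = 9.911 kPa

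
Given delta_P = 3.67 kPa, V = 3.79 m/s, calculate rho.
Formula: V = \sqrt{\frac{2 \Delta P}{\rho}}
Substituting knowns: 3.79 = √(2·(3.67·1000)/rho)
Solving for rho: rho = 2·(3.67·1000)/3.79² = 511 kg/m³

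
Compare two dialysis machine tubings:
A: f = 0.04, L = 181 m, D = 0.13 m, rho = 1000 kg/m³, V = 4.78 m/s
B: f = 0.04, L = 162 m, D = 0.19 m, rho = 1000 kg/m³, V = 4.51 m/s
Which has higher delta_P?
delta_P(A) = 636.2 kPa, delta_P(B) = 346.9 kPa. Answer: A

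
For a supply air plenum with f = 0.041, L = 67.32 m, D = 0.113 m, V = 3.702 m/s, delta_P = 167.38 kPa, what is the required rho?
Formula: \Delta P = f \frac{L}{D} \frac{\rho V^2}{2}
Substituting knowns: 167.38 = 0.041·(67.32/0.113)·0.5·rho·3.702²/1000
Solving for rho: rho = (167.38·1000)/(0.041·(67.32/0.113)·0.5·3.702²) = 1000 kg/m³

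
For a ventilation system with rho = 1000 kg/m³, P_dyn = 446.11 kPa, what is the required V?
Formula: P_{dyn} = \frac{1}{2} \rho V^2
Substituting knowns: 446.11 = 0.5·1000·V²/1000
Solving for V: V = √(2·(446.11·1000)/1000) = 29.87 m/s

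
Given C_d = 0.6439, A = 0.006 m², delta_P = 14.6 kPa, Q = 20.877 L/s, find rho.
Formula: Q = C_d A \sqrt{\frac{2 \Delta P}{\rho}}
Substituting knowns: 20.877 = 0.6439·0.006·√(2·(14.6·1000)/rho)·1000
Solving for rho: rho = 2·(14.6·1000)/((20.877/1000)/(0.6439·0.006))² = 1000 kg/m³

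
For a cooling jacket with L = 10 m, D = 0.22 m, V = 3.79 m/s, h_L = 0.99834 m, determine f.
Formula: h_L = f \frac{L}{D} \frac{V^2}{2g}
Substituting knowns: 0.99834 = f·(10/0.22)·3.79²/(2·9.81)
Solving for f: f = 0.99834·2·9.81/((10/0.22)·3.79²) = 0.03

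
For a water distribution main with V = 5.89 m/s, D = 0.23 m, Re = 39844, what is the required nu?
Formula: Re = \frac{V D}{\nu}
Substituting knowns: 39844 = 5.89·0.23/nu
Solving for nu: nu = 5.89·0.23/39844 = 3.400e-05 m²/s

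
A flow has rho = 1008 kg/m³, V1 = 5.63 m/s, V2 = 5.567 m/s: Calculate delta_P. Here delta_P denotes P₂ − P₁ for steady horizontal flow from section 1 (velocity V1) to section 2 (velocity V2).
Formula: \Delta P = \frac{1}{2} \rho (V_1^2 - V_2^2)
delta_P = 0.5·1008·(5.63² − 5.567²)/1000 = 0.3555 kPa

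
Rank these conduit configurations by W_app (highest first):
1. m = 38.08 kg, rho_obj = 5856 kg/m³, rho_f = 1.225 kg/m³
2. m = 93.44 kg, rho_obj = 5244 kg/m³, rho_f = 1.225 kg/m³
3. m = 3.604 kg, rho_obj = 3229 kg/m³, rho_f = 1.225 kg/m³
Case 1: W_app = 373.5 N
Case 2: W_app = 916.4 N
Case 3: W_app = 35.34 N
Ranking (highest first): 2, 1, 3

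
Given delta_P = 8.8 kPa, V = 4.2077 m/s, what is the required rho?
Formula: V = \sqrt{\frac{2 \Delta P}{\rho}}
Substituting knowns: 4.2077 = √(2·(8.8·1000)/rho)
Solving for rho: rho = 2·(8.8·1000)/4.2077² = 994.1 kg/m³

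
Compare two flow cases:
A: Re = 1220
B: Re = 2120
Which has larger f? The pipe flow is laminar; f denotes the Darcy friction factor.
f(A) = 0.05246, f(B) = 0.03019. Answer: A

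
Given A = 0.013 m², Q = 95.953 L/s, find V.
Formula: Q = A V
Substituting knowns: 95.953 = 0.013·V·1000
Solving for V: V = (95.953/1000)/0.013 = 7.381 m/s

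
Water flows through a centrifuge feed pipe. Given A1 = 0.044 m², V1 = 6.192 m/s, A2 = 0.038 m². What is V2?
Formula: V_2 = \frac{A_1 V_1}{A_2}
V2 = 0.044·6.192/0.038 = 7.17 m/s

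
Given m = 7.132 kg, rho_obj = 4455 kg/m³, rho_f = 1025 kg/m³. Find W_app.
Formula: W_{app} = mg\left(1 - \frac{\rho_f}{\rho_{obj}}\right)
W_app = 7.132·9.81·(1 − 1025/4455) = 53.87 N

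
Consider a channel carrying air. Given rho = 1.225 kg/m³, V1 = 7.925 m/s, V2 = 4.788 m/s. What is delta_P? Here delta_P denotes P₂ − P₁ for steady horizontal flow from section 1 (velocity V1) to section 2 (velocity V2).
Formula: \Delta P = \frac{1}{2} \rho (V_1^2 - V_2^2)
delta_P = 0.5·1.225·(7.925² − 4.788²)/1000 = 0.02443 kPa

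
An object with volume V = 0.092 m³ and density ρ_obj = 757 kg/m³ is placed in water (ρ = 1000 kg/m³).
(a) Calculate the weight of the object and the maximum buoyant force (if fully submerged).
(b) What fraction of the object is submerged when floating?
(a) W=rho_obj*g*V=757*9.81*0.092=683.2 N; F_B(max)=rho*g*V=1000*9.81*0.092=902.5 N
(b) Floating fraction=rho_obj/rho=757/1000=0.757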